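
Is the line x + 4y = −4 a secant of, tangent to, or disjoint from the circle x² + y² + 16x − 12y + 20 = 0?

secant

Centre (−8, 6), r² = 80. Distance² from centre to line = (20)²/17 = 400/17.
Since d² < r², the line cuts the circle twice.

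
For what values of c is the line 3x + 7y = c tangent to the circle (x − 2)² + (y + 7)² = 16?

Tangency holds when the distance from the centre (2, −7) to the line equals the radius 4:
|3·2 + 7·(−7) − c| / √58 = 4
|c − (−43)| = 4√58.

c = −43 ± 4√58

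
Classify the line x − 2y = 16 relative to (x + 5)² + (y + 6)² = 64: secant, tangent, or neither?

d² = (1·(−5) − 2·(−6) − (16))²/5 = 81/5; r² = 64.
Since d² < r², the line cuts the circle twice.

secant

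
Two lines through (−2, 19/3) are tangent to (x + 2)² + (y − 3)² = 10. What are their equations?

Write the tangent as mx − y + (19/3 − m·(−2)) = 0 and set its distance from the centre to √10:
[m·(0) − (−10/3)]² = 10(m² + 1)
9m² − 1 = 0, so m = −1/3 or m = 1/3.
With m = −1/3: x + 3y = 17. With m = 1/3: x − 3y = −21.

x + 3y = 17 and x − 3y = −21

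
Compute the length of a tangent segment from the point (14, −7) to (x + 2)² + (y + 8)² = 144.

Centre (−2, −8), r² = 144. |PO|² = (16)² + (1)² = 257.
The tangent meets the radius at right angles, so tangent² = |PO|² − r² = 257 − 144 = 113.

√113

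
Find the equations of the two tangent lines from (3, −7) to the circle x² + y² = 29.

A line y − (−7) = m(x − (3)) is tangent when its distance from (0, 0) is √29:
(−3m − (7))² = 29(m² + 1)
10m² − 21m − 10 = 0, so m = 5/2 or m = −2/5.
With m = 5/2: 5x − 2y = 29. With m = −2/5: 2x + 5y = −29.

5x − 2y = 29 and 2x + 5y = −29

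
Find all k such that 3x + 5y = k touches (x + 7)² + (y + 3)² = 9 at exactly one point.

Tangency holds when the distance from the centre (−7, −3) to the line equals the radius 3:
|3·(−7) + 5·(−3) − k| / √34 = 3
|k − (−36)| = 3√34.

k = −36 ± 3√34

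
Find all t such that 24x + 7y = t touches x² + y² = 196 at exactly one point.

Tangency holds when the distance from the centre (0, 0) to the line equals the radius 14:
|24·0 + 7·0 − t| / √625 = 14
|t| = 14·25, so t = 350 or t = −350.

t = −350 or t = 350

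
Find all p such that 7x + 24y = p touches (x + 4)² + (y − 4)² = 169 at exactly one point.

p = −257 or p = 393

Tangency holds when the distance from the centre (−4, 4) to the line equals the radius 13:
|7·(−4) + 24·4 − p| / √625 = 13
|p − (68)| = 13·25, so p = 393 or p = −257.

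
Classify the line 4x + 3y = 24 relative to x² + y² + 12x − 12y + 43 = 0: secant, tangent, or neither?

neither

Centre (−6, 6), r² = 29. Distance² from centre to line = (−30)²/25 = 36.
Since d² > r², the line lies outside the circle.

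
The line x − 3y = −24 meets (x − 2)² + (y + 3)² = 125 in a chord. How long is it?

Centre (2, −3), r² = 125. Perpendicular distance d from centre to line = |35| / √10 = 35/√10.
Half the chord is √(r² − d²) = √(5/2), so the full chord is √10.

√10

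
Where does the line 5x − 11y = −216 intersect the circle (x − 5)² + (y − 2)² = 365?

From the line, y = (216 + 5x)/11. Substituting:
146x² + 730x − 3504 = 0  ⟹  x² + 5x − 24 = 0
x = 3 or x = −8, giving (3, 21) and (−8, 16).

(−8, 16) and (3, 21)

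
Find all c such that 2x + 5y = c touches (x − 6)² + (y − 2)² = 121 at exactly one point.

Tangency holds when the distance from the centre (6, 2) to the line equals the radius 11:
|2·6 + 5·2 − c| / √29 = 11
|c − (22)| = 11√29.

c = 22 ± 11√29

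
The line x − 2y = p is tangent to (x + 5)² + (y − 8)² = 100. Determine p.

p = −21 ± 10√5

Tangency holds when the distance from the centre (−5, 8) to the line equals the radius 10:
|1·(−5) − 2·8 − p| / √5 = 10
|p − (−21)| = 10√5.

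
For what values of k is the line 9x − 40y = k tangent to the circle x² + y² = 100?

k = −410 or k = 410

The line touches the circle iff its distance from (0, 0) is 10:
|9·0 − 40·0 − k| / √1681 = 10
|k| = 10·41, so k = 410 or k = −410.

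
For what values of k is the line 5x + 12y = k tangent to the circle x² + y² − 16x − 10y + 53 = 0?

k = 22 or k = 178

The line touches the circle iff its distance from (8, 5) is 6:
|5·8 + 12·5 − k| / √169 = 6
|k − (100)| = 6·13, so k = 178 or k = 22.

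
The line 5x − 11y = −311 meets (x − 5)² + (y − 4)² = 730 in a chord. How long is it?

2√146

Centre (5, 4), r² = 730. Perpendicular distance d from centre to line = |292| / √146 = 292/√146.
Half the chord is √(r² − d²) = √(146), so the full chord is 2√146.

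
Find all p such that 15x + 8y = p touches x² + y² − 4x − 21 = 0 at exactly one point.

Tangency holds when the distance from the centre (2, 0) to the line equals the radius 5:
|15·2 + 8·0 − p| / √289 = 5
|p − (30)| = 5·17, so p = 115 or p = −55.

p = −55 or p = 115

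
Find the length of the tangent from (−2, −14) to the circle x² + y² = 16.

2√46

The centre is (0, 0) and r = 4. The square of the distance from P to the centre is 4 + 196 = 200.
The tangent meets the radius at right angles, so tangent² = |PO|² − r² = 200 − 16 = 184.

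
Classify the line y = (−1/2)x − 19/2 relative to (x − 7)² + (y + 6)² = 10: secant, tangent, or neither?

Substituting the line into the circle gives 5x² − 42x + 205 = 0.
Δ = 1764 − 4100 = −2336.
No real roots: the line does not meet the circle.

neither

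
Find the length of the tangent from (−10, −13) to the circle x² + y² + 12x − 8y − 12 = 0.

The centre is (−6, 4) and r = 8. The square of the distance from P to the centre is 16 + 289 = 305.
By the tangent–radius right angle, tangent length = √(|PO|² − r²) = √241.

√241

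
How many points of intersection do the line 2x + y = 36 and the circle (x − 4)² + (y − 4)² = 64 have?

0

Substituting the line into the circle gives 5x² − 136x + 976 = 0.
Δ = 18496 − 19520 = −1024.
No real roots: the line does not meet the circle.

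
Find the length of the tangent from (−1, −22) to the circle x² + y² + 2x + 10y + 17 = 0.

2√70

The centre is (−1, −5) and r = 3. The square of the distance from P to the centre is 0 + 289 = 289.
Power of the point: PT² = |PO|² − r² = 280, so PT = 2√70.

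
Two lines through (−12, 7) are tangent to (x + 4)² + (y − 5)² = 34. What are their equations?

5x + 3y = −39 and 3x − 5y = −71

A line y − (7) = m(x − (−12)) is tangent when its distance from (−4, 5) is √34:
[m·(8) − (−2)]² = 34(m² + 1)
15m² + 16m − 15 = 0, so m = −5/3 or m = 3/5.
Through (−12, 7) these give 5x + 3y = −39 and 3x − 5y = −71.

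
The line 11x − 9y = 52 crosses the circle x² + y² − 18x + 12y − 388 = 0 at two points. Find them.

Substitute y = (−52 + 11x)/9:
202x² − 1414x − 34340 = 0  ⟹  x² − 7x − 170 = 0
x = 17 or x = −10, giving (17, 15) and (−10, −18).

(−10, −18) and (17, 15)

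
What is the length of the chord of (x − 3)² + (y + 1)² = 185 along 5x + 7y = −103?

√74

The distance from (3, −1) to the line is 111/√74, and r² = 185.
Half the chord is √(r² − d²) = √(37/2), so the full chord is √74.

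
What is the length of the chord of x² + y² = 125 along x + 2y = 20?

6√5

The distance from (0, 0) to the line is 20/√5, and r² = 125.
Half the chord is √(r² − d²) = √(45), so the full chord is 6√5.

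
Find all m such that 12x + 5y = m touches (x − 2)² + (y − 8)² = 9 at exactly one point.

For a tangent, require d(centre, line) = r = 3.
|12·2 + 5·8 − m| / √169 = 3
|m − (64)| = 3·13, so m = 103 or m = 25.

m = 25 or m = 103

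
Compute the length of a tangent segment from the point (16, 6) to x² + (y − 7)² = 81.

With centre O = (0, 7), |OP|² = 257 and r² = 81.
By the tangent–radius right angle, tangent length = √(|PO|² − r²) = √176 = 4√11.

4√11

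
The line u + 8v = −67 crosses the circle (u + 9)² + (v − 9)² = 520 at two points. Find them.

(−27, −5) and (5, −9)

From the line, v = (−67 − u)/8. Substituting:
65u² + 1430u − 8775 = 0  ⟹  u² + 22u − 135 = 0
u = 5 or u = −27, giving (5, −9) and (−27, −5).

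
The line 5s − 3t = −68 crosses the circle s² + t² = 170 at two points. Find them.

(−13, 1) and (−7, 11)

Substitute t = (68 + 5s)/3:
34s² + 680s + 3094 = 0  ⟹  s² + 20s + 91 = 0
s = −7 or s = −13, giving (−7, 11) and (−13, 1).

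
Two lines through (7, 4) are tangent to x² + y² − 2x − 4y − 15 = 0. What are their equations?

Write the tangent as mx − y + (4 − m·(7)) = 0 and set its distance from the centre to 2√5:
[m·(−6) − (−2)]² = 20(m² + 1)
2m² − 3m − 2 = 0, so m = 2 or m = −1/2.
With m = 2: 2x − y = 10. With m = −1/2: x + 2y = 15.

2x − y = 10 and x + 2y = 15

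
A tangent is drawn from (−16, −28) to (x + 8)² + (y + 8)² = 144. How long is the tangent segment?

8√5

Centre (−8, −8), r² = 144. |PO|² = (−8)² + (−20)² = 464.
Power of the point: PT² = |PO|² − r² = 320, so PT = 8√5.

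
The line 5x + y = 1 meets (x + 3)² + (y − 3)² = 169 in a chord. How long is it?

Express y = −5x + 1 and substitute into the circle:
26x² + 26x − 156 = 0  ⟹  x² + x − 6 = 0
x = 2 or x = −3, giving (2, −9) and (−3, 16).
|(2, −9) − (−3, 16)| = √((5)² + (−25)²) = 5√26.

5√26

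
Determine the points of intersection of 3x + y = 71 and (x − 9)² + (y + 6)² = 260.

(23, 2) and (25, −4)

Express y = −3x + 71 and substitute into the circle:
10x² − 480x + 5750 = 0  ⟹  x² − 48x + 575 = 0
x = 25 or x = 23, giving (25, −4) and (23, 2).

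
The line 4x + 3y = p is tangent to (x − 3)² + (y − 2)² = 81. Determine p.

p = −27 or p = 63

The line touches the circle iff its distance from (3, 2) is 9:
|4·3 + 3·2 − p| / √25 = 9
|p − (18)| = 9·5, so p = 63 or p = −27.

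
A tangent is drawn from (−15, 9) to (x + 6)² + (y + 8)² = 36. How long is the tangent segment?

With centre O = (−6, −8), |OP|² = 370 and r² = 36.
Power of the point: PT² = |PO|² − r² = 334, so PT = √334.

√334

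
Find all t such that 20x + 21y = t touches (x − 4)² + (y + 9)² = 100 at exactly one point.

For a tangent, require d(centre, line) = r = 10.
|20·4 + 21·(−9) − t| / √841 = 10
|t − (−109)| = 10·29, so t = 181 or t = −399.

t = −399 or t = 181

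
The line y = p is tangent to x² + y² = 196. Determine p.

The line touches the circle iff its distance from (0, 0) is 14:
|0·0 + 1·0 − p| / √1 = 14
|p| = 14, so p = 14 or p = −14.

p = −14 or p = 14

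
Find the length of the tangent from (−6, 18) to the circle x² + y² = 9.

3√39

The centre is (0, 0) and r = 3. The square of the distance from P to the centre is 36 + 324 = 360.
Power of the point: PT² = |PO|² − r² = 351, so PT = 3√39.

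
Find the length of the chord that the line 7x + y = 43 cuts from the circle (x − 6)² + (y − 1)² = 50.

10√2

Express y = −7x + 43 and substitute into the circle:
50x² − 600x + 1750 = 0  ⟹  x² − 12x + 35 = 0
x = 7 or x = 5, giving (7, −6) and (5, 8).
Chord length = distance between (7, −6) and (5, 8) = √200 = 10√2.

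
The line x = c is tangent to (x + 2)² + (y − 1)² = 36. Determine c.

c = −8 or c = 4

For a tangent, require d(centre, line) = r = 6.
|1·(−2) + 0·1 − c| / √1 = 6
|c − (−2)| = 6, so c = 4 or c = −8.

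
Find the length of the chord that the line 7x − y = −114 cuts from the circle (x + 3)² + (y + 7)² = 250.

The distance from (−3, −7) to the line is 100/√50, and r² = 250.
Chord = 2√(r² − d²) = 2·√(50) = 10√2.

10√2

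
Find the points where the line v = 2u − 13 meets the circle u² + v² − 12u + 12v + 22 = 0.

(1, −11) and (7, 1)

From the line, v = 2u − 13. Substituting:
5u² − 40u + 35 = 0  ⟹  u² − 8u + 7 = 0
u = 7 or u = 1, giving (7, 1) and (1, −11).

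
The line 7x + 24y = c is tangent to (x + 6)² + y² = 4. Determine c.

c = −92 or c = 8

For a tangent, require d(centre, line) = r = 2.
|7·(−6) + 24·0 − c| / √625 = 2
|c − (−42)| = 2·25, so c = 8 or c = −92.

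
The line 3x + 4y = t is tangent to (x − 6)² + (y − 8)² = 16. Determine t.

Tangency holds when the distance from the centre (6, 8) to the line equals the radius 4:
|3·6 + 4·8 − t| / √25 = 4
|t − (50)| = 4·5, so t = 70 or t = 30.

t = 30 or t = 70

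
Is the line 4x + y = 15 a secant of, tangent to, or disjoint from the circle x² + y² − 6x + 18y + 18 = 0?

secant

Substituting the line into the circle gives 17x² − 198x + 513 = 0.
Δ = 39204 − 34884 = 4320.
Two real roots: the line is a secant.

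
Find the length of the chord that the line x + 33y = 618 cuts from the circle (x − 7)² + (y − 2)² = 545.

√1090

The distance from (7, 2) to the line is 545/√1090, and r² = 545.
Chord = 2√(r² − d²) = 2·√(545/2) = √1090.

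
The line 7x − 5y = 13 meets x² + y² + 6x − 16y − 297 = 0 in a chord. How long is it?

Substitute y = (−13 + 7x)/5:
74x² − 592x − 6216 = 0  ⟹  x² − 8x − 84 = 0
x = 14 or x = −6, giving (14, 17) and (−6, −11).
|(14, 17) − (−6, −11)| = √((20)² + (28)²) = 4√74.

4√74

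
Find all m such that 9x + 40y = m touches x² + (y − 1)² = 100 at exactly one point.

m = −370 or m = 450

Tangency holds when the distance from the centre (0, 1) to the line equals the radius 10:
|9·0 + 40·1 − m| / √1681 = 10
|m − (40)| = 10·41, so m = 450 or m = −370.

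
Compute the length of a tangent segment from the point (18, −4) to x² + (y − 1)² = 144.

The centre is (0, 1) and r = 12. The square of the distance from P to the centre is 324 + 25 = 349.
The tangent meets the radius at right angles, so tangent² = |PO|² − r² = 349 − 144 = 205.

√205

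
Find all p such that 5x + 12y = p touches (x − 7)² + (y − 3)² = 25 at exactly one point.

For a tangent, require d(centre, line) = r = 5.
|5·7 + 12·3 − p| / √169 = 5
|p − (71)| = 5·13, so p = 136 or p = 6.

p = 6 or p = 136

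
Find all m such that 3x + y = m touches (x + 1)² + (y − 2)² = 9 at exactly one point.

For a tangent, require d(centre, line) = r = 3.
|3·(−1) + 1·2 − m| / √10 = 3
|m − (−1)| = 3√10.

m = −1 ± 3√10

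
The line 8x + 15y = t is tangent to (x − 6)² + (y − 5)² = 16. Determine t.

t = 55 or t = 191

For a tangent, require d(centre, line) = r = 4.
|8·6 + 15·5 − t| / √289 = 4
|t − (123)| = 4·17, so t = 191 or t = 55.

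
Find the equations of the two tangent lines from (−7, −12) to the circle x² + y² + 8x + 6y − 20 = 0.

Write the tangent as mx − y + (−12 − m·(−7)) = 0 and set its distance from the centre to 3√5:
(3m − (9))² = 45(m² + 1)
2m² + 3m − 2 = 0, so m = 1/2 or m = −2.
Through (−7, −12) these give x − 2y = 17 and 2x + y = −26.

x − 2y = 17 and 2x + y = −26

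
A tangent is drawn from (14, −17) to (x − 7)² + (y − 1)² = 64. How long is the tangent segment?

√309

The centre is (7, 1) and r = 8. The square of the distance from P to the centre is 49 + 324 = 373.
The tangent meets the radius at right angles, so tangent² = |PO|² − r² = 373 − 64 = 309.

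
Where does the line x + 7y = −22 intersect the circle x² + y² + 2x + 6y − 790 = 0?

(−29, 1) and (27, −7)

Substitute y = (−22 − x)/7:
50x² + 100x − 39150 = 0  ⟹  x² + 2x − 783 = 0
x = 27 or x = −29, giving (27, −7) and (−29, 1).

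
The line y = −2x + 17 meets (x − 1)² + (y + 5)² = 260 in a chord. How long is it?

12√5

Centre (1, −5), r² = 260. Perpendicular distance d from centre to line = |−20| / √5 = 20/√5.
Half the chord is √(r² − d²) = √(180), so the full chord is 12√5.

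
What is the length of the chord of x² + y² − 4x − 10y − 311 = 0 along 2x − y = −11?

16√5

The distance from (2, 5) to the line is 10/√5, and r² = 340.
Half the chord is √(r² − d²) = √(320), so the full chord is 16√5.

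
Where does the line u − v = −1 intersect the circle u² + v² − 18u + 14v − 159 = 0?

(−8, −7) and (9, 10)

Substitute v = u + 1:
2u² − 2u − 144 = 0  ⟹  u² − u − 72 = 0
u = 9 or u = −8, giving (9, 10) and (−8, −7).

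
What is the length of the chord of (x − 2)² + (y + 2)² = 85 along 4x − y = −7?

4√17

Centre (2, −2), r² = 85. Perpendicular distance d from centre to line = |17| / √17 = 17/√17.
Chord = 2√(r² − d²) = 2·√(68) = 4√17.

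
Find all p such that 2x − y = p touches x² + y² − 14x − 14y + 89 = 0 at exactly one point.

Tangency holds when the distance from the centre (7, 7) to the line equals the radius 3:
|2·7 − 1·7 − p| / √5 = 3
|p − (7)| = 3√5.

p = 7 ± 3√5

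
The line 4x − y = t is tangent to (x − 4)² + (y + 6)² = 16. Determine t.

t = 22 ± 4√17

The line touches the circle iff its distance from (4, −6) is 4:
|4·4 − 1·(−6) − t| / √17 = 4
|t − (22)| = 4√17.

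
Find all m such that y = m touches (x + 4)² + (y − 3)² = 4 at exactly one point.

The line touches the circle iff its distance from (−4, 3) is 2:
|0·(−4) + 1·3 − m| / √1 = 2
|m − (3)| = 2, so m = 5 or m = 1.

m = 1 or m = 5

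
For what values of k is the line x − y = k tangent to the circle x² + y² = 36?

k = ±6√2

For a tangent, require d(centre, line) = r = 6.
|1·0 − 1·0 − k| / √2 = 6
|k| = 6√2.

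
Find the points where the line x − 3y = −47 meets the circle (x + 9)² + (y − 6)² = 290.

Express y = (47 + x)/3 and substitute into the circle:
10x² + 220x − 1040 = 0  ⟹  x² + 22x − 104 = 0
x = 4 or x = −26, giving (4, 17) and (−26, 7).

(−26, 7) and (4, 17)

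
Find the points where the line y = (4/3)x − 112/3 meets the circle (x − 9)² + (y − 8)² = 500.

From the line, y = (−112 + 4x)/3. Substituting:
25x² − 1250x + 14725 = 0  ⟹  x² − 50x + 589 = 0
x = 31 or x = 19, giving (31, 4) and (19, −12).

(19, −12) and (31, 4)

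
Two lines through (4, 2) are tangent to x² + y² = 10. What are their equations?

x + 3y = 10 and 3x − y = 10

Let a tangent through (4, 2) have slope m. Its distance from (0, 0) must equal √10:
(−4m − (−2))² = 10(m² + 1)
3m² − 8m − 3 = 0, so m = −1/3 or m = 3.
Through (4, 2) these give x + 3y = 10 and 3x − y = 10.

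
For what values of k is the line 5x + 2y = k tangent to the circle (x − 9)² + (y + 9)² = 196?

The line touches the circle iff its distance from (9, −9) is 14:
|5·9 + 2·(−9) − k| / √29 = 14
|k − (27)| = 14√29.

k = 27 ± 14√29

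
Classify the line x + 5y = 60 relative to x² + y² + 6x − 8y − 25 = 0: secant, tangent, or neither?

neither

Substituting the line into the circle gives 26x² + 70x + 575 = 0.
Δ = 4900 − 59800 = −54900.
No real roots: the line does not meet the circle.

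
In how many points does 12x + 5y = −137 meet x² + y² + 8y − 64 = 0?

Centre (0, −4), r² = 80. Distance² from centre to line = (117)²/169 = 81.
Since d² > r², the line lies outside the circle.

0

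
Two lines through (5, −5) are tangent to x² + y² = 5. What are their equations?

A line y − (−5) = m(x − (5)) is tangent when its distance from (0, 0) is √5:
[m·(−5) − (5)]² = 5(m² + 1)
2m² + 5m + 2 = 0, so m = −2 or m = −1/2.
Through (5, −5) these give 2x + y = 5 and x + 2y = −5.

2x + y = 5 and x + 2y = −5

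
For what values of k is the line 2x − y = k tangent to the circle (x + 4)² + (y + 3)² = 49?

k = −5 ± 7√5

The line touches the circle iff its distance from (−4, −3) is 7:
|2·(−4) − 1·(−3) − k| / √5 = 7
|k − (−5)| = 7√5.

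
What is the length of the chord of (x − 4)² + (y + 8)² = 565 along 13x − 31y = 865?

The distance from (4, −8) to the line is 565/√1130, and r² = 565.
Half the chord is √(r² − d²) = √(565/2), so the full chord is √1130.

√1130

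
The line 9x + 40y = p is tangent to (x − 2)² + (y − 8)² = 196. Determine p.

p = −236 or p = 912

The line touches the circle iff its distance from (2, 8) is 14:
|9·2 + 40·8 − p| / √1681 = 14
|p − (338)| = 14·41, so p = 912 or p = −236.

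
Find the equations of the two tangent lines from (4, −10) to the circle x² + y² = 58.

7x − 3y = 58 and 3x + 7y = −58

A line y − (−10) = m(x − (4)) is tangent when its distance from (0, 0) is √58:
[m·(−4) − (10)]² = 58(m² + 1)
21m² − 40m − 21 = 0, so m = 7/3 or m = −3/7.
With m = 7/3: 7x − 3y = 58. With m = −3/7: 3x + 7y = −58.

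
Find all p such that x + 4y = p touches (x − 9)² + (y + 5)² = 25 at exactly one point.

p = −11 ± 5√17

For a tangent, require d(centre, line) = r = 5.
|1·9 + 4·(−5) − p| / √17 = 5
|p − (−11)| = 5√17.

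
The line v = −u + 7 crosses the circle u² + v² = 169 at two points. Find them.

(−5, 12) and (12, −5)

Substitute v = −u + 7:
2u² − 14u − 120 = 0  ⟹  u² − 7u − 60 = 0
u = 12 or u = −5, giving (12, −5) and (−5, 12).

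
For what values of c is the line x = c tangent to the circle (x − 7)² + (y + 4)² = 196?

c = −7 or c = 21

For a tangent, require d(centre, line) = r = 14.
|1·7 + 0·(−4) − c| / √1 = 14
|c − (7)| = 14, so c = 21 or c = −7.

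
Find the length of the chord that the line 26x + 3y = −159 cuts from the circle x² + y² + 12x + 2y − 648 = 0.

The distance from (−6, −1) to the line is 0/√685, and r² = 685.
Half the chord is √(r² − d²) = √(685), so the full chord is 2√685.

2√685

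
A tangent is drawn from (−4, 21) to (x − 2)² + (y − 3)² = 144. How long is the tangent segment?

The centre is (2, 3) and r = 12. The square of the distance from P to the centre is 36 + 324 = 360.
The tangent meets the radius at right angles, so tangent² = |PO|² − r² = 360 − 144 = 216.

6√6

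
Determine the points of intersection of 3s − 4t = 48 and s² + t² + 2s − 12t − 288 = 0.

From the line, t = (−48 + 3s)/4. Substituting:
25s² − 400s = 0  ⟹  s² − 16s = 0
s = 16 or s = 0, giving (16, 0) and (0, −12).

(0, −12) and (16, 0)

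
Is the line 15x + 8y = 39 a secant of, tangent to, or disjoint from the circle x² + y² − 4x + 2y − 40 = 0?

Substituting the line into the circle gives 289x² − 1666x − 415 = 0.
Δ = 2775556 − (−479740) = 3255296.
Two real roots: the line is a secant.

secant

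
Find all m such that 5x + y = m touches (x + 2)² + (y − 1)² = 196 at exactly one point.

For a tangent, require d(centre, line) = r = 14.
|5·(−2) + 1·1 − m| / √26 = 14
|m − (−9)| = 14√26.

m = −9 ± 14√26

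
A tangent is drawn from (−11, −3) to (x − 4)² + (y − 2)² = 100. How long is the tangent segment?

Centre (4, 2), r² = 100. |PO|² = (−15)² + (−5)² = 250.
By the tangent–radius right angle, tangent length = √(|PO|² − r²) = √150 = 5√6.

5√6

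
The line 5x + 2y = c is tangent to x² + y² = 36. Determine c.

c = ±6√29

The line touches the circle iff its distance from (0, 0) is 6:
|5·0 + 2·0 − c| / √29 = 6
|c| = 6√29.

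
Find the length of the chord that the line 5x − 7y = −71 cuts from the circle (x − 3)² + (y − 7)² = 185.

Substitute y = (71 + 5x)/7:
74x² − 74x − 8140 = 0  ⟹  x² − x − 110 = 0
x = 11 or x = −10, giving (11, 18) and (−10, 3).
Chord length = distance between (11, 18) and (−10, 3) = √666 = 3√74.

3√74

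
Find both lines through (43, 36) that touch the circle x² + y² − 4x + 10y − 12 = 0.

A line y − (36) = m(x − (43)) is tangent when its distance from (2, −5) is √41:
[m·(−41) − (−41)]² = 41(m² + 1)
20m² − 41m + 20 = 0, so m = 4/5 or m = 5/4.
Through (43, 36) these give 4x − 5y = −8 and 5x − 4y = 71.

4x − 5y = −8 and 5x − 4y = 71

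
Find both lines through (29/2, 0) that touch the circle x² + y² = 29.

A line y − (0) = m(x − (29/2)) is tangent when its distance from (0, 0) is √29:
(−29/2m − (0))² = 29(m² + 1)
25m² − 4 = 0, so m = −2/5 or m = 2/5.
With m = −2/5: 2x + 5y = 29. With m = 2/5: 2x − 5y = 29.

2x + 5y = 29 and 2x − 5y = 29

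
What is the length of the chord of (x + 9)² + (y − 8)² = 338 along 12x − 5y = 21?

26

Express y = (−21 + 12x)/5 and substitute into the circle:
169x² − 1014x − 2704 = 0  ⟹  x² − 6x − 16 = 0
x = 8 or x = −2, giving (8, 15) and (−2, −9).
Chord length = distance between (8, 15) and (−2, −9) = √676 = 26.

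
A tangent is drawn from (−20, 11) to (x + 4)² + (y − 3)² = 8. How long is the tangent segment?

With centre O = (−4, 3), |OP|² = 320 and r² = 8.
The tangent meets the radius at right angles, so tangent² = |PO|² − r² = 320 − 8 = 312.

2√78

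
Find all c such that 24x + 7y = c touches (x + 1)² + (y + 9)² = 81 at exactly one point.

For a tangent, require d(centre, line) = r = 9.
|24·(−1) + 7·(−9) − c| / √625 = 9
|c − (−87)| = 9·25, so c = 138 or c = −312.

c = −312 or c = 138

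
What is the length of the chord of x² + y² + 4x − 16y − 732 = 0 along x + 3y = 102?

Centre (−2, 8), r² = 800. Perpendicular distance d from centre to line = |−80| / √10 = 80/√10.
Half the chord is √(r² − d²) = √(160), so the full chord is 8√10.

8√10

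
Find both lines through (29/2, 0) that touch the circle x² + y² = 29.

2x − 5y = 29 and 2x + 5y = 29

Write the tangent as mx − y + (0 − m·(29/2)) = 0 and set its distance from the centre to √29:
(−29/2m − (0))² = 29(m² + 1)
25m² − 4 = 0, so m = 2/5 or m = −2/5.
With m = 2/5: 2x − 5y = 29. With m = −2/5: 2x + 5y = 29.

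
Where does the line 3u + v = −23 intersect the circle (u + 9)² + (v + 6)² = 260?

(−11, 10) and (−1, −20)

Express v = −3u − 23 and substitute into the circle:
10u² + 120u + 110 = 0  ⟹  u² + 12u + 11 = 0
u = −1 or u = −11, giving (−1, −20) and (−11, 10).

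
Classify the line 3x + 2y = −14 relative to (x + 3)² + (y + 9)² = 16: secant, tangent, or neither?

Substituting the line into the circle gives 13x² − 12 = 0.
Discriminant = (0)² − 4·13·(−12) = 624 > 0.
Two real roots: the line is a secant.

secant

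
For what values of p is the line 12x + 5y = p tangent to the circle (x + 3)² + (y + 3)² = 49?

The line touches the circle iff its distance from (−3, −3) is 7:
|12·(−3) + 5·(−3) − p| / √169 = 7
|p − (−51)| = 7·13, so p = 40 or p = −142.

p = −142 or p = 40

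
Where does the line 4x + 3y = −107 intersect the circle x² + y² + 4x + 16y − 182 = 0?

From the line, y = (−107 − 4x)/3. Substituting:
25x² + 700x + 4675 = 0  ⟹  x² + 28x + 187 = 0
x = −11 or x = −17, giving (−11, −21) and (−17, −13).

(−17, −13) and (−11, −21)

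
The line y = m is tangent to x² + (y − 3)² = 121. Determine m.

m = −8 or m = 14

Tangency holds when the distance from the centre (0, 3) to the line equals the radius 11:
|0·0 + 1·3 − m| / √1 = 11
|m − (3)| = 11, so m = 14 or m = −8.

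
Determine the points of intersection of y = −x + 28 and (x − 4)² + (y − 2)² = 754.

(−1, 29) and (31, −3)

From the line, y = −x + 28. Substituting:
2x² − 60x − 62 = 0  ⟹  x² − 30x − 31 = 0
x = 31 or x = −1, giving (31, −3) and (−1, 29).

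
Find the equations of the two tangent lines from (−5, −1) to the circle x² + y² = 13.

3x − 2y = −13 and 2x + 3y = −13

Write the tangent as mx − y + (−1 − m·(−5)) = 0 and set its distance from the centre to √13:
(5m − (1))² = 13(m² + 1)
6m² − 5m − 6 = 0, so m = 3/2 or m = −2/3.
Through (−5, −1) these give 3x − 2y = −13 and 2x + 3y = −13.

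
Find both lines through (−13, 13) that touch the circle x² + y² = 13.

3x + 2y = −13 and 2x + 3y = 13

A line y − (13) = m(x − (−13)) is tangent when its distance from (0, 0) is √13:
[m·(13) − (−13)]² = 13(m² + 1)
6m² + 13m + 6 = 0, so m = −3/2 or m = −2/3.
With m = −3/2: 3x + 2y = −13. With m = −2/3: 2x + 3y = 13.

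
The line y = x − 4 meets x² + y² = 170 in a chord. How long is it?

Centre (0, 0), r² = 170. Perpendicular distance d from centre to line = |−4| / √2 = 4/√2.
Chord = 2√(r² − d²) = 2·√(162) = 18√2.

18√2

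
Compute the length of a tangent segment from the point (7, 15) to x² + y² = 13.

3√29

With centre O = (0, 0), |OP|² = 274 and r² = 13.
By the tangent–radius right angle, tangent length = √(|PO|² − r²) = √261 = 3√29.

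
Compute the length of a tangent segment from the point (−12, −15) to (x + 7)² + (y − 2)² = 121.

√193

With centre O = (−7, 2), |OP|² = 314 and r² = 121.
The tangent meets the radius at right angles, so tangent² = |PO|² − r² = 314 − 121 = 193.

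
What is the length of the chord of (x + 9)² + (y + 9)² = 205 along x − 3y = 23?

Centre (−9, −9), r² = 205. Perpendicular distance d from centre to line = |−5| / √10 = 5/√10.
Half the chord is √(r² − d²) = √(405/2), so the full chord is 9√10.

9√10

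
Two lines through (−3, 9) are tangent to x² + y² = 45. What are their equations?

Write the tangent as mx − y + (9 − m·(−3)) = 0 and set its distance from the centre to 3√5:
(3m − (−9))² = 45(m² + 1)
2m² − 3m − 2 = 0, so m = −1/2 or m = 2.
Through (−3, 9) these give x + 2y = 15 and 2x − y = −15.

x + 2y = 15 and 2x − y = −15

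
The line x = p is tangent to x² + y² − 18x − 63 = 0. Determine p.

p = −3 or p = 21

For a tangent, require d(centre, line) = r = 12.
|1·9 + 0·0 − p| / √1 = 12
|p − (9)| = 12, so p = 21 or p = −3.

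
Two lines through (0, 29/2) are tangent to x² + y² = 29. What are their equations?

Write the tangent as mx − y + (29/2 − m·(0)) = 0 and set its distance from the centre to √29:
[m·(0) − (−29/2)]² = 29(m² + 1)
4m² − 25 = 0, so m = 5/2 or m = −5/2.
Through (0, 29/2) these give 5x − 2y = −29 and 5x + 2y = 29.

5x − 2y = −29 and 5x + 2y = 29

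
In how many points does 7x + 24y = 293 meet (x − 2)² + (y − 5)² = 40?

0

Centre (2, 5), r² = 40. Distance² from centre to line = (−159)²/625 = 25281/625.
Since d² > r², the line lies outside the circle.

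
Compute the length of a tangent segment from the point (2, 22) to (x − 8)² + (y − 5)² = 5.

With centre O = (8, 5), |OP|² = 325 and r² = 5.
Power of the point: PT² = |PO|² − r² = 320, so PT = 8√5.

8√5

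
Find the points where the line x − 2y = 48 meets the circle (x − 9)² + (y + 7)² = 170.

(8, −20) and (20, −14)

From the line, y = (−48 + x)/2. Substituting:
5x² − 140x + 800 = 0  ⟹  x² − 28x + 160 = 0
x = 20 or x = 8, giving (20, −14) and (8, −20).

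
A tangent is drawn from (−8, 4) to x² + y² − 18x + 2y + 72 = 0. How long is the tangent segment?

4√19

With centre O = (9, −1), |OP|² = 314 and r² = 10.
By the tangent–radius right angle, tangent length = √(|PO|² − r²) = √304 = 4√19.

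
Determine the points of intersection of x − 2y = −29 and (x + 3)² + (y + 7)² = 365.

Substitute y = (29 + x)/2:
5x² + 110x + 425 = 0  ⟹  x² + 22x + 85 = 0
x = −5 or x = −17, giving (−5, 12) and (−17, 6).

(−17, 6) and (−5, 12)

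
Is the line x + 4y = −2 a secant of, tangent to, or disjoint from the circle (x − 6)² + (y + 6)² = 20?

Substituting the line into the circle gives 17x² − 236x + 740 = 0.
Δ = 55696 − 50320 = 5376.
Two real roots: the line is a secant.

secant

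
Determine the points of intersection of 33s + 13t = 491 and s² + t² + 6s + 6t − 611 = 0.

From the line, t = (491 − 33s)/13. Substituting:
1258s² − 33966s + 176120 = 0  ⟹  s² − 27s + 140 = 0
s = 20 or s = 7, giving (20, −13) and (7, 20).

(7, 20) and (20, −13)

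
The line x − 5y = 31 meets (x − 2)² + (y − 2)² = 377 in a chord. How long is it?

7√26

The distance from (2, 2) to the line is 39/√26, and r² = 377.
Chord = 2√(r² − d²) = 2·√(637/2) = 7√26.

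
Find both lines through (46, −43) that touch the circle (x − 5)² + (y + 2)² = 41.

Write the tangent as mx − y + (−43 − m·(46)) = 0 and set its distance from the centre to √41:
[m·(−41) − (41)]² = 41(m² + 1)
20m² + 41m + 20 = 0, so m = −4/5 or m = −5/4.
With m = −4/5: 4x + 5y = −31. With m = −5/4: 5x + 4y = 58.

4x + 5y = −31 and 5x + 4y = 58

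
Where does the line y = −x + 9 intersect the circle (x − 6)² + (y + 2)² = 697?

(−10, 19) and (27, −18)

Substitute y = −x + 9:
2x² − 34x − 540 = 0  ⟹  x² − 17x − 270 = 0
x = 27 or x = −10, giving (27, −18) and (−10, 19).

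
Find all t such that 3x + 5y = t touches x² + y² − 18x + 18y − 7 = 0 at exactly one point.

Tangency holds when the distance from the centre (9, −9) to the line equals the radius 13:
|3·9 + 5·(−9) − t| / √34 = 13
|t − (−18)| = 13√34.

t = −18 ± 13√34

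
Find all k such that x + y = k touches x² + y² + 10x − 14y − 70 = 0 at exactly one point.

k = 2 ± 12√2

The line touches the circle iff its distance from (−5, 7) is 12:
|1·(−5) + 1·7 − k| / √2 = 12
|k − (2)| = 12√2.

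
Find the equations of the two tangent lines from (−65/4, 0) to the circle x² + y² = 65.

Write the tangent as mx − y + (0 − m·(−65/4)) = 0 and set its distance from the centre to √65:
[m·(65/4) − (0)]² = 65(m² + 1)
49m² − 16 = 0, so m = 4/7 or m = −4/7.
Through (−65/4, 0) these give 4x − 7y = −65 and 4x + 7y = −65.

4x − 7y = −65 and 4x + 7y = −65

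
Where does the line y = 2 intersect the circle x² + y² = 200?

(−14, 2) and (14, 2)

From the line, y = 2. Substituting:
x² − 196 = 0
x = 14 or x = −14, giving (14, 2) and (−14, 2).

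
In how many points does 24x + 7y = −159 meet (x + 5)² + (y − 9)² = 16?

0

d² = (24·(−5) + 7·9 − (−159))²/625 = 10404/625; r² = 16.
Since d² > r², the line lies outside the circle.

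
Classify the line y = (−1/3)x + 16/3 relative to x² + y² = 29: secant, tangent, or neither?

secant

Substituting the line into the circle gives 10x² − 32x − 5 = 0.
Δ = 1024 − (−200) = 1224.
Two real roots: the line is a secant.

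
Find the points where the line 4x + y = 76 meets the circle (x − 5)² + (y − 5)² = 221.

From the line, y = −4x + 76. Substituting:
17x² − 578x + 4845 = 0  ⟹  x² − 34x + 285 = 0
x = 19 or x = 15, giving (19, 0) and (15, 16).

(15, 16) and (19, 0)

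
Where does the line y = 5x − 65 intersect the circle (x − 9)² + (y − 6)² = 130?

Substitute y = 5x − 65:
26x² − 728x + 4992 = 0  ⟹  x² − 28x + 192 = 0
x = 16 or x = 12, giving (16, 15) and (12, −5).

(12, −5) and (16, 15)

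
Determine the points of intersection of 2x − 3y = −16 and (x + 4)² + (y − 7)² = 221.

(−14, −4) and (10, 12)

Express y = (16 + 2x)/3 and substitute into the circle:
13x² + 52x − 1820 = 0  ⟹  x² + 4x − 140 = 0
x = 10 or x = −14, giving (10, 12) and (−14, −4).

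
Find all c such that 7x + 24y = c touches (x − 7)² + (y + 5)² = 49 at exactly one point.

c = −246 or c = 104

For a tangent, require d(centre, line) = r = 7.
|7·7 + 24·(−5) − c| / √625 = 7
|c − (−71)| = 7·25, so c = 104 or c = −246.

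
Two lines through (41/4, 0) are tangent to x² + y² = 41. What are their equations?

4x + 5y = 41 and 4x − 5y = 41

Write the tangent as mx − y + (0 − m·(41/4)) = 0 and set its distance from the centre to √41:
[m·(−41/4) − (0)]² = 41(m² + 1)
25m² − 16 = 0, so m = −4/5 or m = 4/5.
With m = −4/5: 4x + 5y = 41. With m = 4/5: 4x − 5y = 41.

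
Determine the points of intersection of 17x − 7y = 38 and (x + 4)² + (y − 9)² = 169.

Express y = (−38 + 17x)/7 and substitute into the circle:
338x² − 3042x + 2704 = 0  ⟹  x² − 9x + 8 = 0
x = 8 or x = 1, giving (8, 14) and (1, −3).

(1, −3) and (8, 14)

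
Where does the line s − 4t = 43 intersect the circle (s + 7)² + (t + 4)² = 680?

(−29, −18) and (19, −6)

Substitute t = (−43 + s)/4:
17s² + 170s − 9367 = 0  ⟹  s² + 10s − 551 = 0
s = 19 or s = −29, giving (19, −6) and (−29, −18).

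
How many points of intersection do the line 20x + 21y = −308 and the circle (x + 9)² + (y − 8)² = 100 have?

Substituting the line into the circle gives 841x² + 26978x + 218197 = 0.
Discriminant = (26978)² − 4·841·(218197) = −6202224 < 0.
No real roots: the line does not meet the circle.

0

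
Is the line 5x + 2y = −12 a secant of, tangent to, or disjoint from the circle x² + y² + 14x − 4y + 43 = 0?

disjoint

d² = (5·(−7) + 2·2 − (−12))²/29 = 361/29; r² = 10.
Since d² > r², the line lies outside the circle.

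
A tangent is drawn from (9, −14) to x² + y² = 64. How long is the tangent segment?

√213

Centre (0, 0), r² = 64. |PO|² = (9)² + (−14)² = 277.
By the tangent–radius right angle, tangent length = √(|PO|² − r²) = √213.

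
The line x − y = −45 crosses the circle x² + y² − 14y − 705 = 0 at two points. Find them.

Express y = x + 45 and substitute into the circle:
2x² + 76x + 690 = 0  ⟹  x² + 38x + 345 = 0
x = −15 or x = −23, giving (−15, 30) and (−23, 22).

(−23, 22) and (−15, 30)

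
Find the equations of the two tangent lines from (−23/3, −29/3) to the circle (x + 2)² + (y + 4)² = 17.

Let a tangent through (−23/3, −29/3) have slope m. Its distance from (−2, −4) must equal √17:
[m·(17/3) − (17/3)]² = 17(m² + 1)
4m² − 17m + 4 = 0, so m = 1/4 or m = 4.
Through (−23/3, −29/3) these give x − 4y = 31 and 4x − y = −21.

x − 4y = 31 and 4x − y = −21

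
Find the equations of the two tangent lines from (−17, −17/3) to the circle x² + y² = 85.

7x − 6y = −85 and 2x + 9y = −85

Let a tangent through (−17, −17/3) have slope m. Its distance from (0, 0) must equal √85:
[m·(17) − (17/3)]² = 85(m² + 1)
54m² − 51m − 14 = 0, so m = 7/6 or m = −2/9.
With m = 7/6: 7x − 6y = −85. With m = −2/9: 2x + 9y = −85.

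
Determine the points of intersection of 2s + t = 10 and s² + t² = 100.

Substitute t = −2s + 10:
5s² − 40s = 0  ⟹  s² − 8s = 0
s = 8 or s = 0, giving (8, −6) and (0, 10).

(0, 10) and (8, −6)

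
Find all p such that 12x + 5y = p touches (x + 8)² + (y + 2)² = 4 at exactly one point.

The line touches the circle iff its distance from (−8, −2) is 2:
|12·(−8) + 5·(−2) − p| / √169 = 2
|p − (−106)| = 2·13, so p = −80 or p = −132.

p = −132 or p = −80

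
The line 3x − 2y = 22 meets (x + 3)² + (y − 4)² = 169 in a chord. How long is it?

4√13

From the line, y = (−22 + 3x)/2. Substituting:
13x² − 156x + 260 = 0  ⟹  x² − 12x + 20 = 0
x = 10 or x = 2, giving (10, 4) and (2, −8).
|(10, 4) − (2, −8)| = √((8)² + (12)²) = 4√13.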